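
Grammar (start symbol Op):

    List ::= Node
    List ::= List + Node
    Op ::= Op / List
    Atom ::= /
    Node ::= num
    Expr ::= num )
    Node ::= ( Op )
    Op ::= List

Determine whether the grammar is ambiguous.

Only Op, List, Node are reachable from Op; ignoring the rest: This is a standard precedence ladder (Op over List over Node), with each level left-recursive on its own operator ('/' at Op, '+' at List). That structure is LR(1), hence unambiguous.

Unambiguous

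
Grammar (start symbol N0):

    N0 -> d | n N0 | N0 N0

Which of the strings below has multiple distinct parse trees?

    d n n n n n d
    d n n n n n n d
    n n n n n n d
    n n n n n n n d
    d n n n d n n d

d n n n n n d: 1 tree
d n n n n n n d: 1 tree
n n n n n n d: 1 tree
n n n n n n n d: 1 tree
d n n n d n n d: 5 trees

d n n n d n n d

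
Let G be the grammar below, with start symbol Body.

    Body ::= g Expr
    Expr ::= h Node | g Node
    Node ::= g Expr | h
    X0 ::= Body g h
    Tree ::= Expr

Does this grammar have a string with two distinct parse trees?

Unambiguous

Only Body, Expr, Node are reachable from Body; ignoring the rest: Each reachable nonterminal has at most one production per leading terminal, and all productions are right-linear; the derivation is determined token-by-token.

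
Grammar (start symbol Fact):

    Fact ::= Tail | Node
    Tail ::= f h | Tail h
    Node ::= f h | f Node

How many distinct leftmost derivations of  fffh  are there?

Parse trees for fffh:
  [Fact [Node f [Node f [Node f h]]]]

1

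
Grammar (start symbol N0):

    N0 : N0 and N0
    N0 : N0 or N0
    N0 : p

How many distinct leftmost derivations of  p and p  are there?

1

Parse trees for p and p:
  [N0 [N0 p] and [N0 p]]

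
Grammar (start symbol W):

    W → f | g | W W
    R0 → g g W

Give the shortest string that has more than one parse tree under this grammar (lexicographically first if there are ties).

f f f

length 1: no string has ≥2 trees
length 2: no string has ≥2 trees
length 3: f f f has 2 parse trees

Two derivations of f f f:
  W ⇒ W W ⇒ f W ⇒ f W W ⇒ f f W ⇒ f f f
  W ⇒ W W ⇒ W W W ⇒ f W W ⇒ f f W ⇒ f f f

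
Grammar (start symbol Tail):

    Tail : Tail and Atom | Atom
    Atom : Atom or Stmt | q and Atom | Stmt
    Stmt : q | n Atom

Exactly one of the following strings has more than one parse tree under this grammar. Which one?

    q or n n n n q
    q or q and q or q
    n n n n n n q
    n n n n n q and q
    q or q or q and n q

n n n n n q and q

q or n n n n q: 1 tree
q or q and q or q: 1 tree
n n n n n n q: 1 tree
n n n n n q and q: 2 trees
q or q or q and n q: 1 tree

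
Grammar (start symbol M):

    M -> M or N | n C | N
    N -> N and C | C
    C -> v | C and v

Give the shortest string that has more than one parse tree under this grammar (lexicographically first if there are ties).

length 1: no string has ≥2 trees
length 2: no string has ≥2 trees
length 3: v and v has 2 parse trees

Two derivations of v and v:
  M ⇒ N ⇒ N and C ⇒ C and C ⇒ v and C ⇒ v and v
  M ⇒ N ⇒ C ⇒ C and v ⇒ v and v

v and v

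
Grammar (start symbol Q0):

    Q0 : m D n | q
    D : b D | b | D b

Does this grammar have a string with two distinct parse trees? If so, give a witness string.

Ambiguous

Witness: m b b n

Derivation 1: Q0 ⇒ m D n ⇒ m b D n ⇒ m b b n
Derivation 2: Q0 ⇒ m D n ⇒ m D b n ⇒ m b b n

Two distinct leftmost derivations for the same string.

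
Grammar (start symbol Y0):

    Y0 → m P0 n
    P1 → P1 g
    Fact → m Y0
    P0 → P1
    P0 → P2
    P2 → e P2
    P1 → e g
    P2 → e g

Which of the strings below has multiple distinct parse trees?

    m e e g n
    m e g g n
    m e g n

m e e g n: 1 tree
m e g g n: 1 tree
m e g n: 2 trees

m e g n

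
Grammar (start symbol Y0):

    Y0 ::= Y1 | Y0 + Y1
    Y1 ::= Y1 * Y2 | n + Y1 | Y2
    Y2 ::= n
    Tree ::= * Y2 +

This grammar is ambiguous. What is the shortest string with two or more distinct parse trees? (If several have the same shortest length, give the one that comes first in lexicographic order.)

length 1: no string has ≥2 trees
length 3: n + n has 2 parse trees

Two derivations of n + n:
  Y0 ⇒ Y1 ⇒ n + Y1 ⇒ n + Y2 ⇒ n + n
  Y0 ⇒ Y0 + Y1 ⇒ Y1 + Y1 ⇒ Y2 + Y1 ⇒ n + Y1 ⇒ n + Y2 ⇒ n + n

n + n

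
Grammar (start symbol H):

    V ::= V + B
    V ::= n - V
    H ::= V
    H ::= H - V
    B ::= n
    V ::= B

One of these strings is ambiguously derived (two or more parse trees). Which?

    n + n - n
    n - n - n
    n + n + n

n - n - n

n + n - n: 1 tree
n - n - n: 4 trees
n + n + n: 1 tree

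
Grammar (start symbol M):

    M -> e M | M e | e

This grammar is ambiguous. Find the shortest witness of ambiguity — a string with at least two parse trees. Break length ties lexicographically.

length 1: no string has ≥2 trees
length 2: e e has 2 parse trees

Two derivations of e e:
  M ⇒ e M ⇒ e e
  M ⇒ M e ⇒ e e

e e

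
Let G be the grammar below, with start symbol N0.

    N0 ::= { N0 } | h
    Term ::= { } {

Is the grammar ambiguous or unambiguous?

Only N0 is reachable from N0; ignoring the rest: Each string is a nest of matched brackets around a single atom. An opening bracket forces the recursive rule; an atom forces the base rule.

Unambiguous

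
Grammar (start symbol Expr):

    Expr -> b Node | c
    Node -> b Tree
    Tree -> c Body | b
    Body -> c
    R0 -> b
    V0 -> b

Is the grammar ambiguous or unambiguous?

(R0, V0 are unreachable from Expr, so their rules don't affect L(Expr).) Each reachable nonterminal has at most one production per leading terminal, and all productions are right-linear; the derivation is determined token-by-token.

Unambiguous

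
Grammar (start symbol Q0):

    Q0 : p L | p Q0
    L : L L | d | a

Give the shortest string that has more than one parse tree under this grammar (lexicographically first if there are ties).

p a a a

length 2: no string has ≥2 trees
length 3: no string has ≥2 trees
length 4: p a a a has 2 parse trees

Two derivations of p a a a:
  Q0 ⇒ p L ⇒ p L L ⇒ p L L L ⇒ p a L L ⇒ p a a L ⇒ p a a a
  Q0 ⇒ p L ⇒ p L L ⇒ p a L ⇒ p a L L ⇒ p a a L ⇒ p a a a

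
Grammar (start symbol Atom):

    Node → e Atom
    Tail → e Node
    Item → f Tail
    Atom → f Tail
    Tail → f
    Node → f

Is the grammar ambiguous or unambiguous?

Unambiguous

Only Atom, Tail, Node are reachable from Atom; ignoring the rest: The reachable rules are right-linear with at most one rule per (nonterminal, next-terminal) pair. Each input token forces the next rule, so parsing is deterministic.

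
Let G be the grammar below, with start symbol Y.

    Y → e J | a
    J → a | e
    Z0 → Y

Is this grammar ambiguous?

(Z0 is unreachable from Y, so its rules don't affect L(Y).) Restricted to the reachable nonterminals, every rule has the form A → t or A → t B, and no two rules for the same A share a first terminal. The grammar encodes a DFA — one run per string.

Unambiguous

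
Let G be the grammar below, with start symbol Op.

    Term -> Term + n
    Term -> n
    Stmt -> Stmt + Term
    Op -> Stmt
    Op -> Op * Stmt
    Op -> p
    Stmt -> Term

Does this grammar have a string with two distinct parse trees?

Ambiguous

Witness: n + n

Derivation 1: Op ⇒ Stmt ⇒ Stmt + Term ⇒ Term + Term ⇒ n + Term ⇒ n + n
Derivation 2: Op ⇒ Stmt ⇒ Term ⇒ Term + n ⇒ n + n

Two distinct leftmost derivations for the same string.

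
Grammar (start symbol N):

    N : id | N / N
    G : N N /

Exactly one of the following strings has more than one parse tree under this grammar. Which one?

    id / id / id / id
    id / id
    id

id / id / id / id

id / id / id / id: 5 trees
id / id: 1 tree
id: 1 tree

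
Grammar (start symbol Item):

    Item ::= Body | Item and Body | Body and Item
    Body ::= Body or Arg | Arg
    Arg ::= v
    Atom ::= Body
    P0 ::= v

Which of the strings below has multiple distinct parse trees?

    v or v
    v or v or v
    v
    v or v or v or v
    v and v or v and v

v and v or v and v

v or v: 1 tree
v or v or v: 1 tree
v: 1 tree
v or v or v or v: 1 tree
v and v or v and v: 4 trees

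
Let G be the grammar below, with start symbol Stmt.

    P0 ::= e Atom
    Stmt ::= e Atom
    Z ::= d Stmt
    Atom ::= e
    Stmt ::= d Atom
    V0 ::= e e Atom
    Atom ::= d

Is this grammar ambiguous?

Unambiguous

Only Stmt, Atom are reachable from Stmt; ignoring the rest: The reachable rules are right-linear with at most one rule per (nonterminal, next-terminal) pair. Each input token forces the next rule, so parsing is deterministic.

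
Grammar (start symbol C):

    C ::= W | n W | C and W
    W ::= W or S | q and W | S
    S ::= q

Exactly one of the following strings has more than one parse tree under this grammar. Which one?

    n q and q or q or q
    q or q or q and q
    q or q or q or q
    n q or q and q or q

n q and q or q or q: 4 trees
q or q or q and q: 1 tree
q or q or q or q: 1 tree
n q or q and q or q: 1 tree

n q and q or q or q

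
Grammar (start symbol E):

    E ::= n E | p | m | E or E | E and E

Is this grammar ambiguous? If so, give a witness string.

Witness: n m and m

Derivation 1: E ⇒ n E ⇒ n E and E ⇒ n m and E ⇒ n m and m
Derivation 2: E ⇒ E and E ⇒ n E and E ⇒ n m and E ⇒ n m and m

Two distinct leftmost derivations for the same string.

Ambiguous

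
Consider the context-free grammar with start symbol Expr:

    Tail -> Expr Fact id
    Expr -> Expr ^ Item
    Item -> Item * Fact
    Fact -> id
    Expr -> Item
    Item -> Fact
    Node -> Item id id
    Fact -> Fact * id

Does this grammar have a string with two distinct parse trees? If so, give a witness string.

Ambiguous

Witness: id * id

Derivation 1: Expr ⇒ Item ⇒ Item * Fact ⇒ Fact * Fact ⇒ id * Fact ⇒ id * id
Derivation 2: Expr ⇒ Item ⇒ Fact ⇒ Fact * id ⇒ id * id

Two distinct leftmost derivations for the same string.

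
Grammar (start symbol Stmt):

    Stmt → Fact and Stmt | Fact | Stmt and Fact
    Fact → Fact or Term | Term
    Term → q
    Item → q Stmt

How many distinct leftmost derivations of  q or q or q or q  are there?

Parse trees for q or q or q or q:
  [Stmt [Fact [Fact [Fact [Fact [Term q]] or [Term q]] or [Term q]] or [Term q]]]

1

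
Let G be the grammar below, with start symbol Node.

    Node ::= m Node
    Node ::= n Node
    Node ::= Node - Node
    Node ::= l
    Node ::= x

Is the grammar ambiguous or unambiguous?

Witness: m l - l

Derivation 1: Node ⇒ m Node ⇒ m Node - Node ⇒ m l - Node ⇒ m l - l
Derivation 2: Node ⇒ Node - Node ⇒ m Node - Node ⇒ m l - Node ⇒ m l - l

Two distinct leftmost derivations for the same string.

Ambiguous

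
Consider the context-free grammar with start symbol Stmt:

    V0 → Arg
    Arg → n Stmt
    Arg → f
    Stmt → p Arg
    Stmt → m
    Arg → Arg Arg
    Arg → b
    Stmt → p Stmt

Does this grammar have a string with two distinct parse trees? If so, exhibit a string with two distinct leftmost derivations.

Ambiguous

Witness: p b b b

Derivation 1: Stmt ⇒ p Arg ⇒ p Arg Arg ⇒ p Arg Arg Arg ⇒ p b Arg Arg ⇒ p b b Arg ⇒ p b b b
Derivation 2: Stmt ⇒ p Arg ⇒ p Arg Arg ⇒ p b Arg ⇒ p b Arg Arg ⇒ p b b Arg ⇒ p b b b

Two distinct leftmost derivations for the same string.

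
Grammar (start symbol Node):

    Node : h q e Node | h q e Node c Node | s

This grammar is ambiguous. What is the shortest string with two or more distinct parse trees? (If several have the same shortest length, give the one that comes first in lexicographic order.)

length 1: no string has ≥2 trees
length 4: no string has ≥2 trees
length 6: no string has ≥2 trees
length 7: no string has ≥2 trees
length 9: h q e h q e s c s has 2 parse trees

Two derivations of h q e h q e s c s:
  Node ⇒ h q e Node ⇒ h q e h q e Node c Node ⇒ h q e h q e s c Node ⇒ h q e h q e s c s
  Node ⇒ h q e Node c Node ⇒ h q e h q e Node c Node ⇒ h q e h q e s c Node ⇒ h q e h q e s c s

h q e h q e s c s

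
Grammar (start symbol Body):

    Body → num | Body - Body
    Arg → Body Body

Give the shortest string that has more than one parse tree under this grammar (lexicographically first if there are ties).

num - num - num

length 1: no string has ≥2 trees
length 3: no string has ≥2 trees
length 5: num - num - num has 2 parse trees

Two derivations of num - num - num:
  Body ⇒ Body - Body ⇒ num - Body ⇒ num - Body - Body ⇒ num - num - Body ⇒ num - num - num
  Body ⇒ Body - Body ⇒ Body - Body - Body ⇒ num - Body - Body ⇒ num - num - Body ⇒ num - num - num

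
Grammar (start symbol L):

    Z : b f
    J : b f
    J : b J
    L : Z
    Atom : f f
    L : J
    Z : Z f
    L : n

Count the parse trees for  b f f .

Parse trees for b f f:
  [L [Z [Z b f] f]]

1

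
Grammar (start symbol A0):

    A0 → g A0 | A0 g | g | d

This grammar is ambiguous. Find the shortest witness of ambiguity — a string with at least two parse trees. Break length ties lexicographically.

g g

length 1: no string has ≥2 trees
length 2: g g has 2 parse trees

Two derivations of g g:
  A0 ⇒ g A0 ⇒ g g
  A0 ⇒ A0 g ⇒ g g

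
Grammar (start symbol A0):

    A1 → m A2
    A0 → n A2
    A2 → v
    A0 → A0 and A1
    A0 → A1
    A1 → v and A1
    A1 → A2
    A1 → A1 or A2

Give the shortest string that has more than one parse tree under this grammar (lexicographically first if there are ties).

v and v

length 1: no string has ≥2 trees
length 2: no string has ≥2 trees
length 3: v and v has 2 parse trees

Two derivations of v and v:
  A0 ⇒ A0 and A1 ⇒ A1 and A1 ⇒ A2 and A1 ⇒ v and A1 ⇒ v and A2 ⇒ v and v
  A0 ⇒ A1 ⇒ v and A1 ⇒ v and A2 ⇒ v and v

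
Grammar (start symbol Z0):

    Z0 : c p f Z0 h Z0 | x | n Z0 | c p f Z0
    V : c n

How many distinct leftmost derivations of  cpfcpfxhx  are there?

2

Parse trees for cpfcpfxhx:
  [Z0 c p f [Z0 c p f [Z0 x]] h [Z0 x]]
  [Z0 c p f [Z0 c p f [Z0 x] h [Z0 x]]]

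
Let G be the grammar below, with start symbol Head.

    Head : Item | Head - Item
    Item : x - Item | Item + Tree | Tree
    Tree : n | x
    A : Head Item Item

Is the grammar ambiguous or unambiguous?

Ambiguous

Witness: x - n

Derivation 1: Head ⇒ Item ⇒ x - Item ⇒ x - Tree ⇒ x - n
Derivation 2: Head ⇒ Head - Item ⇒ Item - Item ⇒ Tree - Item ⇒ x - Item ⇒ x - Tree ⇒ x - n

Two distinct leftmost derivations for the same string.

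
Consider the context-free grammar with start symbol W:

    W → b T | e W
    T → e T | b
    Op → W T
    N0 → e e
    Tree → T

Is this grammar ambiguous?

(Op, N0, Tree are unreachable from W, so their rules don't affect L(W).) Each reachable nonterminal has at most one production per leading terminal, and all productions are right-linear; the derivation is determined token-by-token.

Unambiguous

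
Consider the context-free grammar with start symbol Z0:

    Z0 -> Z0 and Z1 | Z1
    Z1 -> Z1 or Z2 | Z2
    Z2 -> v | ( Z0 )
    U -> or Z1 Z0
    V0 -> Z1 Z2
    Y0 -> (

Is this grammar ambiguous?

Only Z0, Z1, Z2 are reachable from Z0; ignoring the rest: Z0 → Z0 and Z1 | Z1  ;  Z1 → Z1 or Z2 | Z2  — a left-associative chain with Z2 at the bottom. Each string factors uniquely by precedence.

Unambiguous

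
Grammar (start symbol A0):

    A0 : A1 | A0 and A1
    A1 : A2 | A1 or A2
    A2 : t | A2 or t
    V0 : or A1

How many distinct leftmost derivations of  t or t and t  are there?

2

Parse trees for t or t and t:
  [A0 [A0 [A1 [A2 [A2 t] or t]]] and [A1 [A2 t]]]
  [A0 [A0 [A1 [A1 [A2 t]] or [A2 t]]] and [A1 [A2 t]]]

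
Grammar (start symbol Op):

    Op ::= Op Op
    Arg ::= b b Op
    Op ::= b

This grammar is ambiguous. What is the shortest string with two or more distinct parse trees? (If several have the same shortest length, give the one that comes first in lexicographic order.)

b b b

length 1: no string has ≥2 trees
length 2: no string has ≥2 trees
length 3: b b b has 2 parse trees

Two derivations of b b b:
  Op ⇒ Op Op ⇒ Op Op Op ⇒ b Op Op ⇒ b b Op ⇒ b b b
  Op ⇒ Op Op ⇒ b Op ⇒ b Op Op ⇒ b b Op ⇒ b b b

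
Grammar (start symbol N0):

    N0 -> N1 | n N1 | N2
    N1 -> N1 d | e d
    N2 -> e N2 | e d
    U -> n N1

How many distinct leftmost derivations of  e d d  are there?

1

Parse trees for e d d:
  [N0 [N1 [N1 e d] d]]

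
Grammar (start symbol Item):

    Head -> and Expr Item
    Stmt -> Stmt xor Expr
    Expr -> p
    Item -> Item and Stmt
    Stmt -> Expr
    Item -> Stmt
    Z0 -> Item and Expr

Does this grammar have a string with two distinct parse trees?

Unambiguous

(Z0, Head are unreachable from Item, so their rules don't affect L(Item).) This is a standard precedence ladder (Item over Stmt over Expr), with each level left-recursive on its own operator ('and' at Item, 'xor' at Stmt). That structure is LR(1), hence unambiguous.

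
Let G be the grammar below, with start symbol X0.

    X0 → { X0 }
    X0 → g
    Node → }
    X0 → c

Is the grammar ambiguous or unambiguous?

Unambiguous

Only X0 is reachable from X0; ignoring the rest: L(X0) is { openⁿ atom closeⁿ : n ≥ 0 }. The bracket depth fixes n, and the derivation is forced at every step.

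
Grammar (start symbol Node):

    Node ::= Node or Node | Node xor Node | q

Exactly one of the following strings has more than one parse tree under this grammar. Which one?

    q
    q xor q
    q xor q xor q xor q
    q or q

q xor q xor q xor q

q: 1 tree
q xor q: 1 tree
q xor q xor q xor q: 5 trees
q or q: 1 tree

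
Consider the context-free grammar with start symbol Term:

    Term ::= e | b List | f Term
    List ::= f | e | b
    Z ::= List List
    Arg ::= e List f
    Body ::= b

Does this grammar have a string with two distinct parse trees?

Unambiguous

(Z, Arg, Body are unreachable from Term, so their rules don't affect L(Term).) The reachable rules are right-linear with at most one rule per (nonterminal, next-terminal) pair. Each input token forces the next rule, so parsing is deterministic.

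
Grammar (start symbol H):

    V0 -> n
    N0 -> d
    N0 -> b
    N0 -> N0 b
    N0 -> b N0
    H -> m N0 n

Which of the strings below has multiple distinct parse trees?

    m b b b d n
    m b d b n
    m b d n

m b b b d n: 1 tree
m b d b n: 2 trees
m b d n: 1 tree

m b d b n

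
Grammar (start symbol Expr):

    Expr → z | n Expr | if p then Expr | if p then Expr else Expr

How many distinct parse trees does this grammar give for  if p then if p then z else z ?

Parse trees for if p then if p then z else z:
  [Expr if p then [Expr if p then [Expr z] else [Expr z]]]
  [Expr if p then [Expr if p then [Expr z]] else [Expr z]]

2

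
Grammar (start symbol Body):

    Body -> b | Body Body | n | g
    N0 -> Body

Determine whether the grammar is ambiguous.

Ambiguous

Witness: b b b

Derivation 1: Body ⇒ Body Body ⇒ b Body ⇒ b Body Body ⇒ b b Body ⇒ b b b
Derivation 2: Body ⇒ Body Body ⇒ Body Body Body ⇒ b Body Body ⇒ b b Body ⇒ b b b

Two distinct leftmost derivations for the same string.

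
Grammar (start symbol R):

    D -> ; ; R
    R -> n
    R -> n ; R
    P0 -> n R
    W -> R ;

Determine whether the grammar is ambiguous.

Only R is reachable from R; ignoring the rest: Right-recursive list with a separator: after each atom, whether the separator follows determines the rule. One parse per string.

Unambiguous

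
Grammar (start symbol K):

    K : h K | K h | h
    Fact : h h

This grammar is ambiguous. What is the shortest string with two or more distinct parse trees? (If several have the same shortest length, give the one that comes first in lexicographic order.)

h h

length 1: no string has ≥2 trees
length 2: h h has 2 parse trees

Two derivations of h h:
  K ⇒ h K ⇒ h h
  K ⇒ K h ⇒ h h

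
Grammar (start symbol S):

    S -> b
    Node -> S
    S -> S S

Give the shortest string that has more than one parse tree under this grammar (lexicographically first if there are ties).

length 1: no string has ≥2 trees
length 2: no string has ≥2 trees
length 3: b b b has 2 parse trees

Two derivations of b b b:
  S ⇒ S S ⇒ b S ⇒ b S S ⇒ b b S ⇒ b b b
  S ⇒ S S ⇒ S S S ⇒ b S S ⇒ b b S ⇒ b b b

b b b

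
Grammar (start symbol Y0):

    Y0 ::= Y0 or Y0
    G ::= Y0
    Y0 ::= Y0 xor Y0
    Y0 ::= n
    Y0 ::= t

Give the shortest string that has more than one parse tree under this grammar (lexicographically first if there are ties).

n or n or n

length 1: no string has ≥2 trees
length 3: no string has ≥2 trees
length 5: n or n or n has 2 parse trees

Two derivations of n or n or n:
  Y0 ⇒ Y0 or Y0 ⇒ Y0 or Y0 or Y0 ⇒ n or Y0 or Y0 ⇒ n or n or Y0 ⇒ n or n or n
  Y0 ⇒ Y0 or Y0 ⇒ n or Y0 ⇒ n or Y0 or Y0 ⇒ n or n or Y0 ⇒ n or n or n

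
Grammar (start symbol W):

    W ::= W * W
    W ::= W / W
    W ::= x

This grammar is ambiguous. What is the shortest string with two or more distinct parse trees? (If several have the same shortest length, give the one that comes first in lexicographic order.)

x * x * x

length 1: no string has ≥2 trees
length 3: no string has ≥2 trees
length 5: x * x * x has 2 parse trees

Two derivations of x * x * x:
  W ⇒ W * W ⇒ W * W * W ⇒ x * W * W ⇒ x * x * W ⇒ x * x * x
  W ⇒ W * W ⇒ x * W ⇒ x * W * W ⇒ x * x * W ⇒ x * x * x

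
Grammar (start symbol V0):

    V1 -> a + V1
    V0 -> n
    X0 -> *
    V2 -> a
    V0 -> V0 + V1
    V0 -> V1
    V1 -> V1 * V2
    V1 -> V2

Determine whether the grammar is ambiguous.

Witness: a + a

Derivation 1: V0 ⇒ V0 + V1 ⇒ V1 + V1 ⇒ V2 + V1 ⇒ a + V1 ⇒ a + V2 ⇒ a + a
Derivation 2: V0 ⇒ V1 ⇒ a + V1 ⇒ a + V2 ⇒ a + a

Two distinct leftmost derivations for the same string.

Ambiguous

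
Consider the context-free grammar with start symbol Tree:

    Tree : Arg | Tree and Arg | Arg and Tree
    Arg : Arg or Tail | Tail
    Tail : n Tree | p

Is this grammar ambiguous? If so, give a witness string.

Ambiguous

Witness: p and p

Derivation 1: Tree ⇒ Tree and Arg ⇒ Arg and Arg ⇒ Tail and Arg ⇒ p and Arg ⇒ p and Tail ⇒ p and p
Derivation 2: Tree ⇒ Arg and Tree ⇒ Tail and Tree ⇒ p and Tree ⇒ p and Arg ⇒ p and Tail ⇒ p and p

Two distinct leftmost derivations for the same string.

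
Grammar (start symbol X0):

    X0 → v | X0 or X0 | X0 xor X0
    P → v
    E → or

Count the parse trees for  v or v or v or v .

5

Parse trees for v or v or v or v:
  [X0 [X0 v] or [X0 [X0 v] or [X0 [X0 v] or [X0 v]]]]
  [X0 [X0 v] or [X0 [X0 [X0 v] or [X0 v]] or [X0 v]]]
  [X0 [X0 [X0 v] or [X0 v]] or [X0 [X0 v] or [X0 v]]]
  [X0 [X0 [X0 v] or [X0 [X0 v] or [X0 v]]] or [X0 v]]
  [X0 [X0 [X0 [X0 v] or [X0 v]] or [X0 v]] or [X0 v]]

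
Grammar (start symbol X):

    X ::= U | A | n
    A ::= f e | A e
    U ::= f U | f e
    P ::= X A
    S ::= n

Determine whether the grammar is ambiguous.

Ambiguous

Witness: f e

Derivation 1: X ⇒ U ⇒ f e
Derivation 2: X ⇒ A ⇒ f e

Two distinct leftmost derivations for the same string.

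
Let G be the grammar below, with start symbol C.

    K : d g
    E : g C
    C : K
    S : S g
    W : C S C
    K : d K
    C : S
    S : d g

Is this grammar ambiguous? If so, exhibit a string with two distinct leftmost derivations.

Witness: d g

Derivation 1: C ⇒ K ⇒ d g
Derivation 2: C ⇒ S ⇒ d g

Two distinct leftmost derivations for the same string.

Ambiguous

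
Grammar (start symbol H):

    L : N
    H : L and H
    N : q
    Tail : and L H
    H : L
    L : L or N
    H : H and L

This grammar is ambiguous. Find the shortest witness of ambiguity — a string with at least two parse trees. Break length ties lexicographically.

length 1: no string has ≥2 trees
length 3: q and q has 2 parse trees

Two derivations of q and q:
  H ⇒ L and H ⇒ N and H ⇒ q and H ⇒ q and L ⇒ q and N ⇒ q and q
  H ⇒ H and L ⇒ L and L ⇒ N and L ⇒ q and L ⇒ q and N ⇒ q and q

q and q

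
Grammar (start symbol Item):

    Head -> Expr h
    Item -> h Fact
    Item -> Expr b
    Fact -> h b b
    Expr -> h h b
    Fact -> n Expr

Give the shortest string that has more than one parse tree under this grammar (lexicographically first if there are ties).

length 4: h h b b has 2 parse trees

Two derivations of h h b b:
  Item ⇒ h Fact ⇒ h h b b
  Item ⇒ Expr b ⇒ h h b b

h h b b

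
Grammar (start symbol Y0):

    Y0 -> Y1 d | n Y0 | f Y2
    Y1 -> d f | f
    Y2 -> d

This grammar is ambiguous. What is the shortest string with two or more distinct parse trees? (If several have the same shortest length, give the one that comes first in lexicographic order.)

length 2: f d has 2 parse trees

Two derivations of f d:
  Y0 ⇒ Y1 d ⇒ f d
  Y0 ⇒ f Y2 ⇒ f d

f d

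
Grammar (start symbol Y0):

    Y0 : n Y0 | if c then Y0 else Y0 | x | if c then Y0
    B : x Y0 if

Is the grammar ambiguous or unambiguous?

Ambiguous

Witness: if c then if c then x else x

Derivation 1: Y0 ⇒ if c then Y0 else Y0 ⇒ if c then if c then Y0 else Y0 ⇒ if c then if c then x else Y0 ⇒ if c then if c then x else x
Derivation 2: Y0 ⇒ if c then Y0 ⇒ if c then if c then Y0 else Y0 ⇒ if c then if c then x else Y0 ⇒ if c then if c then x else x

Two distinct leftmost derivations for the same string.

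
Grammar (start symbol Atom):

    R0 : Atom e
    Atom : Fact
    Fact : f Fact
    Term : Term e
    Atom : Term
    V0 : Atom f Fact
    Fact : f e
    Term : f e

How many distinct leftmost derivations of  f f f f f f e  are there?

1

Parse trees for f f f f f f e:
  [Atom [Fact f [Fact f [Fact f [Fact f [Fact f [Fact f e]]]]]]]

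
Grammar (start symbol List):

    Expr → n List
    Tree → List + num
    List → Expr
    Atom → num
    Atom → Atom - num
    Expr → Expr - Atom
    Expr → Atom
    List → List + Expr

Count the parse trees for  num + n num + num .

Parse trees for num + n num + num:
  [List [List [Expr [Atom num]]] + [Expr n [List [List [Expr [Atom num]]] + [Expr [Atom num]]]]]
  [List [List [List [Expr [Atom num]]] + [Expr n [List [Expr [Atom num]]]]] + [Expr [Atom num]]]

2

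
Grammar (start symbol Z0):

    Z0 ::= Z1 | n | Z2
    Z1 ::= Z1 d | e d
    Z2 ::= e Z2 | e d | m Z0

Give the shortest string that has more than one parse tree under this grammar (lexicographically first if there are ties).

length 1: no string has ≥2 trees
length 2: e d has 2 parse trees

Two derivations of e d:
  Z0 ⇒ Z1 ⇒ e d
  Z0 ⇒ Z2 ⇒ e d

e d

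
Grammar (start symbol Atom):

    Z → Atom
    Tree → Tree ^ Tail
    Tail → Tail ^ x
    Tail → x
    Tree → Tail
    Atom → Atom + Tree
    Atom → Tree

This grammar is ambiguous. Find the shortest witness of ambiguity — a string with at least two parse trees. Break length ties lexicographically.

x ^ x

length 1: no string has ≥2 trees
length 3: x ^ x has 2 parse trees

Two derivations of x ^ x:
  Atom ⇒ Tree ⇒ Tree ^ Tail ⇒ Tail ^ Tail ⇒ x ^ Tail ⇒ x ^ x
  Atom ⇒ Tree ⇒ Tail ⇒ Tail ^ x ⇒ x ^ x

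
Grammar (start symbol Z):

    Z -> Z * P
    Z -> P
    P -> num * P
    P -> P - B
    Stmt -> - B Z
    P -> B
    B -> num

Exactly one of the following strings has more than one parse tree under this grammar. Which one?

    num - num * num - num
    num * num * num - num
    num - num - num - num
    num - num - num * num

num * num * num - num

num - num * num - num: 1 tree
num * num * num - num: 7 trees
num - num - num - num: 1 tree
num - num - num * num: 1 tree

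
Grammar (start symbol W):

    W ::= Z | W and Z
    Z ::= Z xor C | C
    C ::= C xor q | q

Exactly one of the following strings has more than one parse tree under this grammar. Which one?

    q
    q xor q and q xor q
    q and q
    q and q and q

q xor q and q xor q

q: 1 tree
q xor q and q xor q: 4 trees
q and q: 1 tree
q and q and q: 1 tree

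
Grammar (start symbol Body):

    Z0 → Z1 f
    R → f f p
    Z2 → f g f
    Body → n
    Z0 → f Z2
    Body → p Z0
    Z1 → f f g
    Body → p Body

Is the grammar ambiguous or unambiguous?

Ambiguous

Witness: p f f g f

Derivation 1: Body ⇒ p Z0 ⇒ p Z1 f ⇒ p f f g f
Derivation 2: Body ⇒ p Z0 ⇒ p f Z2 ⇒ p f f g f

Two distinct leftmost derivations for the same string.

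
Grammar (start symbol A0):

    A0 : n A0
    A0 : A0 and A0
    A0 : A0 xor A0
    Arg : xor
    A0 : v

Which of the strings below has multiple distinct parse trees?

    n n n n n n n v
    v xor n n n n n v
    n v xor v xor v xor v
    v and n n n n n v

n n n n n n n v: 1 tree
v xor n n n n n v: 1 tree
n v xor v xor v xor v: 14 trees
v and n n n n n v: 1 tree

n v xor v xor v xor v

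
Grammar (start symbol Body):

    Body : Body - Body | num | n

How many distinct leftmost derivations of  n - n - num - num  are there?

5

Parse trees for n - n - num - num:
  [Body [Body n] - [Body [Body n] - [Body [Body num] - [Body num]]]]
  [Body [Body n] - [Body [Body [Body n] - [Body num]] - [Body num]]]
  [Body [Body [Body n] - [Body n]] - [Body [Body num] - [Body num]]]
  [Body [Body [Body n] - [Body [Body n] - [Body num]]] - [Body num]]
  [Body [Body [Body [Body n] - [Body n]] - [Body num]] - [Body num]]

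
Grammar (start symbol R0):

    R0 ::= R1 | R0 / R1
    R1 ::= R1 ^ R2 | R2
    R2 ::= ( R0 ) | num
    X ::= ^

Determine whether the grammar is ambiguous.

Only R0, R1, R2 are reachable from R0; ignoring the rest: R0 → R0 / R1 | R1  ;  R1 → R1 ^ R2 | R2  — a left-associative chain with R2 at the bottom. Each string factors uniquely by precedence.

Unambiguous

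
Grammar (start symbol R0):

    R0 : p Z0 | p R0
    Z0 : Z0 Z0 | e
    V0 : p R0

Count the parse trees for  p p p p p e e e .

Parse trees for p p p p p e e e:
  [R0 p [R0 p [R0 p [R0 p [R0 p [Z0 [Z0 e] [Z0 [Z0 e] [Z0 e]]]]]]]]
  [R0 p [R0 p [R0 p [R0 p [R0 p [Z0 [Z0 [Z0 e] [Z0 e]] [Z0 e]]]]]]]

2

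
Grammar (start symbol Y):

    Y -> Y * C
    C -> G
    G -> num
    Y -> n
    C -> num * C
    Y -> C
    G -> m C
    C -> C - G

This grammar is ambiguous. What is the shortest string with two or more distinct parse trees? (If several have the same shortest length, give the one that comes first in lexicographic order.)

length 1: no string has ≥2 trees
length 2: no string has ≥2 trees
length 3: num * num has 2 parse trees

Two derivations of num * num:
  Y ⇒ Y * C ⇒ C * C ⇒ G * C ⇒ num * C ⇒ num * G ⇒ num * num
  Y ⇒ C ⇒ num * C ⇒ num * G ⇒ num * num

num * num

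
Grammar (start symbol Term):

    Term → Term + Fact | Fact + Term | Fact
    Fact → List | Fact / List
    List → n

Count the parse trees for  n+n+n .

Parse trees for n+n+n:
  [Term [Term [Term [Fact [List n]]] + [Fact [List n]]] + [Fact [List n]]]
  [Term [Term [Fact [List n]] + [Term [Fact [List n]]]] + [Fact [List n]]]
  [Term [Fact [List n]] + [Term [Term [Fact [List n]]] + [Fact [List n]]]]
  [Term [Fact [List n]] + [Term [Fact [List n]] + [Term [Fact [List n]]]]]

4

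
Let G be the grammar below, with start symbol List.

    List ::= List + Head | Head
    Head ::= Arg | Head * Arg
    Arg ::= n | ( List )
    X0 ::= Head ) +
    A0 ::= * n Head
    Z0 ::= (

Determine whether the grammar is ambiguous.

Unambiguous

(X0, A0, Z0 are unreachable from List, so their rules don't affect L(List).) List → List + Head | Head  ;  Head → Head * Arg | Arg  — a left-associative chain with Arg at the bottom. Each string factors uniquely by precedence.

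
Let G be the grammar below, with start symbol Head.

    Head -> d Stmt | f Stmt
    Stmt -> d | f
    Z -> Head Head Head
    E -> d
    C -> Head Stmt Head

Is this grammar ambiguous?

Unambiguous

Only Head, Stmt are reachable from Head; ignoring the rest: Restricted to the reachable nonterminals, every rule has the form A → t or A → t B, and no two rules for the same A share a first terminal. The grammar encodes a DFA — one run per string.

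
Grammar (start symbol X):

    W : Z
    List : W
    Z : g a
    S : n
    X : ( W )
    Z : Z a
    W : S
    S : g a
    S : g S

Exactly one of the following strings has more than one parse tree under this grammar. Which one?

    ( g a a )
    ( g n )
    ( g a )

( g a )

( g a a ): 1 tree
( g n ): 1 tree
( g a ): 2 trees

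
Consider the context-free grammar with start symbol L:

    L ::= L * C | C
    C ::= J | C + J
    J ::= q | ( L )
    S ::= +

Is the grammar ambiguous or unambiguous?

Unambiguous

(S is unreachable from L, so its rules don't affect L(L).) This is a standard precedence ladder (L over C over J), with each level left-recursive on its own operator ('*' at L, '+' at C). That structure is LR(1), hence unambiguous.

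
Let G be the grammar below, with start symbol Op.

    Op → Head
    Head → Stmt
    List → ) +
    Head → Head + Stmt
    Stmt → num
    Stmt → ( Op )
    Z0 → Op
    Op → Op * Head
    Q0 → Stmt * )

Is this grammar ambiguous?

Only Op, Head, Stmt are reachable from Op; ignoring the rest: Op → Op * Head | Head  ;  Head → Head + Stmt | Stmt  — a left-associative chain with Stmt at the bottom. Each string factors uniquely by precedence.

Unambiguous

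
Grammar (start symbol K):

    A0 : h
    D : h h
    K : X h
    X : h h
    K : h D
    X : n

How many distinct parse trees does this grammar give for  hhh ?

2

Parse trees for hhh:
  [K [X h h] h]
  [K h [D h h]]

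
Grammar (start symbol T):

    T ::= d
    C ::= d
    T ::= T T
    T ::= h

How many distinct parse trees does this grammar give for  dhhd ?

Parse trees for dhhd:
  [T [T d] [T [T h] [T [T h] [T d]]]]
  [T [T d] [T [T [T h] [T h]] [T d]]]
  [T [T [T d] [T h]] [T [T h] [T d]]]
  [T [T [T d] [T [T h] [T h]]] [T d]]
  [T [T [T [T d] [T h]] [T h]] [T d]]

5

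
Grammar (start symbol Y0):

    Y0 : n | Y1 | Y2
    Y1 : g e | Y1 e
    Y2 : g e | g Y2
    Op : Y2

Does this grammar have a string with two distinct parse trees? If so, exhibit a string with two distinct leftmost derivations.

Witness: g e

Derivation 1: Y0 ⇒ Y1 ⇒ g e
Derivation 2: Y0 ⇒ Y2 ⇒ g e

Two distinct leftmost derivations for the same string.

Ambiguous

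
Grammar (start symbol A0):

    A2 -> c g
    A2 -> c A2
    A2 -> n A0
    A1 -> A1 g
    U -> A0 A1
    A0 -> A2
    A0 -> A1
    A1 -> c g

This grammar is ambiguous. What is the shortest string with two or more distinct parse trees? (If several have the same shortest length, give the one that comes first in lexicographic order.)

length 2: c g has 2 parse trees

Two derivations of c g:
  A0 ⇒ A2 ⇒ c g
  A0 ⇒ A1 ⇒ c g

c g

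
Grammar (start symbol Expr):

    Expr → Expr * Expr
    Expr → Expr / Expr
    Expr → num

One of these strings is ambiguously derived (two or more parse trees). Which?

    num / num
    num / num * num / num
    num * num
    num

num / num * num / num

num / num: 1 tree
num / num * num / num: 5 trees
num * num: 1 tree
num: 1 tree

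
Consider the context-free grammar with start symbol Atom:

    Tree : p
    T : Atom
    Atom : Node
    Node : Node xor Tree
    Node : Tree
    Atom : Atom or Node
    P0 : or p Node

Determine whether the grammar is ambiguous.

(P0, T are unreachable from Atom, so their rules don't affect L(Atom).) Atom → Atom or Node | Node  ;  Node → Node xor Tree | Tree  — a left-associative chain with Tree at the bottom. Each string factors uniquely by precedence.

Unambiguous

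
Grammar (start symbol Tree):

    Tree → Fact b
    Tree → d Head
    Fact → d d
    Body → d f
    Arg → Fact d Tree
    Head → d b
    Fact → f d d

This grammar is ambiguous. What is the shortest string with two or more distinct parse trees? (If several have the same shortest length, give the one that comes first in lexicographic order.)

length 3: d d b has 2 parse trees

Two derivations of d d b:
  Tree ⇒ Fact b ⇒ d d b
  Tree ⇒ d Head ⇒ d d b

d d b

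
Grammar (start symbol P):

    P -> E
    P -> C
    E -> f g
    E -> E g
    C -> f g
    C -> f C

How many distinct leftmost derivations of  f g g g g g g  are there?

1

Parse trees for f g g g g g g:
  [P [E [E [E [E [E [E f g] g] g] g] g] g]]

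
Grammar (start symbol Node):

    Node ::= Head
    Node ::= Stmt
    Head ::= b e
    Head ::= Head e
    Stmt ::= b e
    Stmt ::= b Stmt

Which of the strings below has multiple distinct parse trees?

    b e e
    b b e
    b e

b e e: 1 tree
b b e: 1 tree
b e: 2 trees

b e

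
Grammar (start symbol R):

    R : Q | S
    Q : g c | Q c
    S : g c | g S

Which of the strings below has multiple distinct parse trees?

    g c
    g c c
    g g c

g c

g c: 2 trees
g c c: 1 tree
g g c: 1 tree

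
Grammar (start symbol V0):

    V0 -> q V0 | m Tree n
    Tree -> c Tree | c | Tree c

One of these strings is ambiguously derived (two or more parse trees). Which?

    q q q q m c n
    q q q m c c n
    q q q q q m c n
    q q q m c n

q q q m c c n

q q q q m c n: 1 tree
q q q m c c n: 2 trees
q q q q q m c n: 1 tree
q q q m c n: 1 tree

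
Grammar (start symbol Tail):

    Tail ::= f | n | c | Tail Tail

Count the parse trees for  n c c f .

5

Parse trees for n c c f:
  [Tail [Tail n] [Tail [Tail c] [Tail [Tail c] [Tail f]]]]
  [Tail [Tail n] [Tail [Tail [Tail c] [Tail c]] [Tail f]]]
  [Tail [Tail [Tail n] [Tail c]] [Tail [Tail c] [Tail f]]]
  [Tail [Tail [Tail n] [Tail [Tail c] [Tail c]]] [Tail f]]
  [Tail [Tail [Tail [Tail n] [Tail c]] [Tail c]] [Tail f]]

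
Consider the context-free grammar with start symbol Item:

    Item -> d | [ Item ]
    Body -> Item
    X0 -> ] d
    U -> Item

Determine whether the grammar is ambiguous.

(Body, X0, U are unreachable from Item, so their rules don't affect L(Item).) Each string is a nest of matched brackets around a single atom. An opening bracket forces the recursive rule; an atom forces the base rule.

Unambiguous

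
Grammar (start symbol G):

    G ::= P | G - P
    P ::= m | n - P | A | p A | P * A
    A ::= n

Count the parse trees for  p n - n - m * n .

Parse trees for p n - n - m * n:
  [G [G [P p [A n]]] - [P n - [P [P m] * [A n]]]]
  [G [G [P p [A n]]] - [P [P n - [P m]] * [A n]]]
  [G [G [G [P p [A n]]] - [P [A n]]] - [P [P m] * [A n]]]

3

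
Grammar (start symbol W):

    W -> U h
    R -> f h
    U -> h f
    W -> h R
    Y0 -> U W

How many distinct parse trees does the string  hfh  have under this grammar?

2

Parse trees for hfh:
  [W [U h f] h]
  [W h [R f h]]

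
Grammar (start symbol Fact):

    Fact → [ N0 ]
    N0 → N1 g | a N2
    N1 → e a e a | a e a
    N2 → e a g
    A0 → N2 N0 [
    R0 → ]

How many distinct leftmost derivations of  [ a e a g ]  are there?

Parse trees for [ a e a g ]:
  [Fact [ [N0 [N1 a e a] g] ]]
  [Fact [ [N0 a [N2 e a g]] ]]

2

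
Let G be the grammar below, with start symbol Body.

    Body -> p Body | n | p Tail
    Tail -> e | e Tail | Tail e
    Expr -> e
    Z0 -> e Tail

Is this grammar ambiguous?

Ambiguous

Witness: p e e

Derivation 1: Body ⇒ p Tail ⇒ p e Tail ⇒ p e e
Derivation 2: Body ⇒ p Tail ⇒ p Tail e ⇒ p e e

Two distinct leftmost derivations for the same string.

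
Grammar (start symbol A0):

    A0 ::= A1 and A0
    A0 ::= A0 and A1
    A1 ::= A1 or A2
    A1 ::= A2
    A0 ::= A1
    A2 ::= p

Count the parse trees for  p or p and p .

2

Parse trees for p or p and p:
  [A0 [A1 [A1 [A2 p]] or [A2 p]] and [A0 [A1 [A2 p]]]]
  [A0 [A0 [A1 [A1 [A2 p]] or [A2 p]]] and [A1 [A2 p]]]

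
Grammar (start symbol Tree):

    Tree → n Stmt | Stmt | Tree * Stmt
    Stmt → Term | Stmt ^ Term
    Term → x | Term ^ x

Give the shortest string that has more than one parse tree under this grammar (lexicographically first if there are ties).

length 1: no string has ≥2 trees
length 2: no string has ≥2 trees
length 3: x ^ x has 2 parse trees

Two derivations of x ^ x:
  Tree ⇒ Stmt ⇒ Term ⇒ Term ^ x ⇒ x ^ x
  Tree ⇒ Stmt ⇒ Stmt ^ Term ⇒ Term ^ Term ⇒ x ^ Term ⇒ x ^ x

x ^ x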